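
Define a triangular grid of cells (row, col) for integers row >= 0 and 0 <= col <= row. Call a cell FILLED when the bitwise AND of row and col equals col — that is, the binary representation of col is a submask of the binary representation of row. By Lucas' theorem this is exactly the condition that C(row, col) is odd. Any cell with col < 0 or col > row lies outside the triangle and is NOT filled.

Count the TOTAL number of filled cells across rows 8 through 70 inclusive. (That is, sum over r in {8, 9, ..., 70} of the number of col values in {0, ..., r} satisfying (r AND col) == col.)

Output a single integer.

Answer: 740

Derivation:
r8=1000 pc1: +2 =2
r9=1001 pc2: +4 =6
r10=1010 pc2: +4 =10
r11=1011 pc3: +8 =18
r12=1100 pc2: +4 =22
r13=1101 pc3: +8 =30
r14=1110 pc3: +8 =38
r15=1111 pc4: +16 =54
r16=10000 pc1: +2 =56
r17=10001 pc2: +4 =60
r18=10010 pc2: +4 =64
r19=10011 pc3: +8 =72
r20=10100 pc2: +4 =76
r21=10101 pc3: +8 =84
r22=10110 pc3: +8 =92
r23=10111 pc4: +16 =108
r24=11000 pc2: +4 =112
r25=11001 pc3: +8 =120
r26=11010 pc3: +8 =128
r27=11011 pc4: +16 =144
r28=11100 pc3: +8 =152
r29=11101 pc4: +16 =168
r30=11110 pc4: +16 =184
r31=11111 pc5: +32 =216
r32=100000 pc1: +2 =218
r33=100001 pc2: +4 =222
r34=100010 pc2: +4 =226
r35=100011 pc3: +8 =234
r36=100100 pc2: +4 =238
r37=100101 pc3: +8 =246
r38=100110 pc3: +8 =254
r39=100111 pc4: +16 =270
r40=101000 pc2: +4 =274
r41=101001 pc3: +8 =282
r42=101010 pc3: +8 =290
r43=101011 pc4: +16 =306
r44=101100 pc3: +8 =314
r45=101101 pc4: +16 =330
r46=101110 pc4: +16 =346
r47=101111 pc5: +32 =378
r48=110000 pc2: +4 =382
r49=110001 pc3: +8 =390
r50=110010 pc3: +8 =398
r51=110011 pc4: +16 =414
r52=110100 pc3: +8 =422
r53=110101 pc4: +16 =438
r54=110110 pc4: +16 =454
r55=110111 pc5: +32 =486
r56=111000 pc3: +8 =494
r57=111001 pc4: +16 =510
r58=111010 pc4: +16 =526
r59=111011 pc5: +32 =558
r60=111100 pc4: +16 =574
r61=111101 pc5: +32 =606
r62=111110 pc5: +32 =638
r63=111111 pc6: +64 =702
r64=1000000 pc1: +2 =704
r65=1000001 pc2: +4 =708
r66=1000010 pc2: +4 =712
r67=1000011 pc3: +8 =720
r68=1000100 pc2: +4 =724
r69=1000101 pc3: +8 =732
r70=1000110 pc3: +8 =740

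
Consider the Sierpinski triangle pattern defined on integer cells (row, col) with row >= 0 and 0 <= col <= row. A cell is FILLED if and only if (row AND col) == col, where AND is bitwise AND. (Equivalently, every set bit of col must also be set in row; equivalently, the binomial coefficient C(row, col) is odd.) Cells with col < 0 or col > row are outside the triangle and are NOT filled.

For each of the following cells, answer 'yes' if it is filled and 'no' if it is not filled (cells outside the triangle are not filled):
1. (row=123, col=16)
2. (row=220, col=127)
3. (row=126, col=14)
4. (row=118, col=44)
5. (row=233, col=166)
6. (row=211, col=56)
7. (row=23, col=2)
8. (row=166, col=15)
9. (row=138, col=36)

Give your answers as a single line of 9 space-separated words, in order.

(123,16): row=0b1111011, col=0b10000, row AND col = 0b10000 = 16; 16 == 16 -> filled
(220,127): row=0b11011100, col=0b1111111, row AND col = 0b1011100 = 92; 92 != 127 -> empty
(126,14): row=0b1111110, col=0b1110, row AND col = 0b1110 = 14; 14 == 14 -> filled
(118,44): row=0b1110110, col=0b101100, row AND col = 0b100100 = 36; 36 != 44 -> empty
(233,166): row=0b11101001, col=0b10100110, row AND col = 0b10100000 = 160; 160 != 166 -> empty
(211,56): row=0b11010011, col=0b111000, row AND col = 0b10000 = 16; 16 != 56 -> empty
(23,2): row=0b10111, col=0b10, row AND col = 0b10 = 2; 2 == 2 -> filled
(166,15): row=0b10100110, col=0b1111, row AND col = 0b110 = 6; 6 != 15 -> empty
(138,36): row=0b10001010, col=0b100100, row AND col = 0b0 = 0; 0 != 36 -> empty

Answer: yes no yes no no no yes no no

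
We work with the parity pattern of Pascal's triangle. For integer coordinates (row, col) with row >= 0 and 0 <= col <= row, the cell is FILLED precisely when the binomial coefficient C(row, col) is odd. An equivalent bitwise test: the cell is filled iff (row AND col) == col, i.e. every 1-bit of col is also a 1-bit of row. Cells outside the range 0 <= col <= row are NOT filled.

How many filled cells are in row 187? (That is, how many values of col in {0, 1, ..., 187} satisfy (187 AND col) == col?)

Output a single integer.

Answer: 64

Derivation:
187 in binary = 10111011
popcount(187) = number of 1-bits in 10111011 = 6
A col c satisfies (187 AND c) == c iff every set bit of c is also set in 187; each of the 6 set bits of 187 can independently be on or off in c.
count = 2^6 = 64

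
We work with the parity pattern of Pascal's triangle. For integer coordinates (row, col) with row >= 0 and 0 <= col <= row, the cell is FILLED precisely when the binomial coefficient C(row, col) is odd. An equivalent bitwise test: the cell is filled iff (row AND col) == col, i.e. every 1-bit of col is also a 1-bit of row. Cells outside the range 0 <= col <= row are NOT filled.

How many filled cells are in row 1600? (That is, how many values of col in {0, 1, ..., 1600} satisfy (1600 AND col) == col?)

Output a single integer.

1600 in binary = 11001000000
popcount(1600) = number of 1-bits in 11001000000 = 3
A col c satisfies (1600 AND c) == c iff every set bit of c is also set in 1600; each of the 3 set bits of 1600 can independently be on or off in c.
count = 2^3 = 8

Answer: 8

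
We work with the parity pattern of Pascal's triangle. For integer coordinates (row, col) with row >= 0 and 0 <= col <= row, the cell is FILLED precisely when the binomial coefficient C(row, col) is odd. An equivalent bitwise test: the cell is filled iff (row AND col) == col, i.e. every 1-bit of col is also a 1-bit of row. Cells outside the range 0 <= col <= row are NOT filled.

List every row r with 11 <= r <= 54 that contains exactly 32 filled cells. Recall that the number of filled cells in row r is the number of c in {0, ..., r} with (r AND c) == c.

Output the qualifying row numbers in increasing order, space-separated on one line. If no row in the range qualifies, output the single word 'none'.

Row r has 2^popcount(r) filled cells, so we need popcount(r) = log2(32) = 5.
Scan r = 11..54 and keep those with exactly 5 one-bits:
r=11=1011 popcount=3 -> skip
r=12=1100 popcount=2 -> skip
r=13=1101 popcount=3 -> skip
r=14=1110 popcount=3 -> skip
r=15=1111 popcount=4 -> skip
r=16=10000 popcount=1 -> skip
r=17=10001 popcount=2 -> skip
r=18=10010 popcount=2 -> skip
r=19=10011 popcount=3 -> skip
r=20=10100 popcount=2 -> skip
r=21=10101 popcount=3 -> skip
r=22=10110 popcount=3 -> skip
r=23=10111 popcount=4 -> skip
r=24=11000 popcount=2 -> skip
r=25=11001 popcount=3 -> skip
r=26=11010 popcount=3 -> skip
r=27=11011 popcount=4 -> skip
r=28=11100 popcount=3 -> skip
r=29=11101 popcount=4 -> skip
r=30=11110 popcount=4 -> skip
r=31=11111 popcount=5 -> KEEP
r=32=100000 popcount=1 -> skip
r=33=100001 popcount=2 -> skip
r=34=100010 popcount=2 -> skip
r=35=100011 popcount=3 -> skip
r=36=100100 popcount=2 -> skip
r=37=100101 popcount=3 -> skip
r=38=100110 popcount=3 -> skip
r=39=100111 popcount=4 -> skip
r=40=101000 popcount=2 -> skip
r=41=101001 popcount=3 -> skip
r=42=101010 popcount=3 -> skip
r=43=101011 popcount=4 -> skip
r=44=101100 popcount=3 -> skip
r=45=101101 popcount=4 -> skip
r=46=101110 popcount=4 -> skip
r=47=101111 popcount=5 -> KEEP
r=48=110000 popcount=2 -> skip
r=49=110001 popcount=3 -> skip
r=50=110010 popcount=3 -> skip
r=51=110011 popcount=4 -> skip
r=52=110100 popcount=3 -> skip
r=53=110101 popcount=4 -> skip
r=54=110110 popcount=4 -> skip
Kept rows: 31 47

Answer: 31 47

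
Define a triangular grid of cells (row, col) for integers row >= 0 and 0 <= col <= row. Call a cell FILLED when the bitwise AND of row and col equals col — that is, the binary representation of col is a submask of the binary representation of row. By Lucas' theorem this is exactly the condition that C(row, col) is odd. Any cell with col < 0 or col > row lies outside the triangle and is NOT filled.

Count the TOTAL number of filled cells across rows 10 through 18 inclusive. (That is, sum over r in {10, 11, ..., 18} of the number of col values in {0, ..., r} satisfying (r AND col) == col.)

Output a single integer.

r10=1010 pc2: +4 =4
r11=1011 pc3: +8 =12
r12=1100 pc2: +4 =16
r13=1101 pc3: +8 =24
r14=1110 pc3: +8 =32
r15=1111 pc4: +16 =48
r16=10000 pc1: +2 =50
r17=10001 pc2: +4 =54
r18=10010 pc2: +4 =58

Answer: 58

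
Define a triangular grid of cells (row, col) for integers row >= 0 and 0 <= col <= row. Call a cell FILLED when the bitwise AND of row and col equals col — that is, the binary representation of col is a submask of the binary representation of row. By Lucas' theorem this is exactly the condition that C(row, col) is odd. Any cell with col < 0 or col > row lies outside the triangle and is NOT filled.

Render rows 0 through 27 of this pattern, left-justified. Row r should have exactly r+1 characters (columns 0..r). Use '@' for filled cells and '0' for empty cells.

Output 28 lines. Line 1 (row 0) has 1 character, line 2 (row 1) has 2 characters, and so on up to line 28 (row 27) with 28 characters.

Answer: @
@@
@0@
@@@@
@000@
@@00@@
@0@0@0@
@@@@@@@@
@0000000@
@@000000@@
@0@00000@0@
@@@@0000@@@@
@000@000@000@
@@00@@00@@00@@
@0@0@0@0@0@0@0@
@@@@@@@@@@@@@@@@
@000000000000000@
@@00000000000000@@
@0@0000000000000@0@
@@@@000000000000@@@@
@000@00000000000@000@
@@00@@0000000000@@00@@
@0@0@0@000000000@0@0@0@
@@@@@@@@00000000@@@@@@@@
@0000000@0000000@0000000@
@@000000@@000000@@000000@@
@0@00000@0@00000@0@00000@0@
@@@@0000@@@@0000@@@@0000@@@@

Derivation:
r0=0: @
r1=1: @@
r2=10: @0@
r3=11: @@@@
r4=100: @000@
r5=101: @@00@@
r6=110: @0@0@0@
r7=111: @@@@@@@@
r8=1000: @0000000@
r9=1001: @@000000@@
r10=1010: @0@00000@0@
r11=1011: @@@@0000@@@@
r12=1100: @000@000@000@
r13=1101: @@00@@00@@00@@
r14=1110: @0@0@0@0@0@0@0@
r15=1111: @@@@@@@@@@@@@@@@
r16=10000: @000000000000000@
r17=10001: @@00000000000000@@
r18=10010: @0@0000000000000@0@
r19=10011: @@@@000000000000@@@@
r20=10100: @000@00000000000@000@
r21=10101: @@00@@0000000000@@00@@
r22=10110: @0@0@0@000000000@0@0@0@
r23=10111: @@@@@@@@00000000@@@@@@@@
r24=11000: @0000000@0000000@0000000@
r25=11001: @@000000@@000000@@000000@@
r26=11010: @0@00000@0@00000@0@00000@0@
r27=11011: @@@@0000@@@@0000@@@@0000@@@@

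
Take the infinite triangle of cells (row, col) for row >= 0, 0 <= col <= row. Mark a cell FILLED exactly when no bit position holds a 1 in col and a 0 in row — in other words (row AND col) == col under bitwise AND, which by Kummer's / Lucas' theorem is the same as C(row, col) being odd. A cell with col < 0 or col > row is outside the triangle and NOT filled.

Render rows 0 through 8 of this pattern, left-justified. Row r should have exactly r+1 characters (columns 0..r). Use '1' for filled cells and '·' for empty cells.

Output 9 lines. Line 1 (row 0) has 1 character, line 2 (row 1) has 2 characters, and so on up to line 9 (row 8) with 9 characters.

Answer: 1
11
1·1
1111
1···1
11··11
1·1·1·1
11111111
1·······1

Derivation:
r0=0: 1
r1=1: 11
r2=10: 1·1
r3=11: 1111
r4=100: 1···1
r5=101: 11··11
r6=110: 1·1·1·1
r7=111: 11111111
r8=1000: 1·······1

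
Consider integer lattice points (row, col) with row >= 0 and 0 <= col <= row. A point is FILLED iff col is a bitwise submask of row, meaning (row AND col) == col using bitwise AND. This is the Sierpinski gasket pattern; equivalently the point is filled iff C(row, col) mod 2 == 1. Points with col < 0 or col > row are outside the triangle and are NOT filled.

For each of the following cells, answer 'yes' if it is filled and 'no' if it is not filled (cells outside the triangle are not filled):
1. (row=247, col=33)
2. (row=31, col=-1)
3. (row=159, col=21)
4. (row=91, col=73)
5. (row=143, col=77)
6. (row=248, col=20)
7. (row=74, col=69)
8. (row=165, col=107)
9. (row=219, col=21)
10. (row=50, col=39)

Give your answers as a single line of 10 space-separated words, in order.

Answer: yes no yes yes no no no no no no

Derivation:
(247,33): row=0b11110111, col=0b100001, row AND col = 0b100001 = 33; 33 == 33 -> filled
(31,-1): col outside [0, 31] -> not filled
(159,21): row=0b10011111, col=0b10101, row AND col = 0b10101 = 21; 21 == 21 -> filled
(91,73): row=0b1011011, col=0b1001001, row AND col = 0b1001001 = 73; 73 == 73 -> filled
(143,77): row=0b10001111, col=0b1001101, row AND col = 0b1101 = 13; 13 != 77 -> empty
(248,20): row=0b11111000, col=0b10100, row AND col = 0b10000 = 16; 16 != 20 -> empty
(74,69): row=0b1001010, col=0b1000101, row AND col = 0b1000000 = 64; 64 != 69 -> empty
(165,107): row=0b10100101, col=0b1101011, row AND col = 0b100001 = 33; 33 != 107 -> empty
(219,21): row=0b11011011, col=0b10101, row AND col = 0b10001 = 17; 17 != 21 -> empty
(50,39): row=0b110010, col=0b100111, row AND col = 0b100010 = 34; 34 != 39 -> empty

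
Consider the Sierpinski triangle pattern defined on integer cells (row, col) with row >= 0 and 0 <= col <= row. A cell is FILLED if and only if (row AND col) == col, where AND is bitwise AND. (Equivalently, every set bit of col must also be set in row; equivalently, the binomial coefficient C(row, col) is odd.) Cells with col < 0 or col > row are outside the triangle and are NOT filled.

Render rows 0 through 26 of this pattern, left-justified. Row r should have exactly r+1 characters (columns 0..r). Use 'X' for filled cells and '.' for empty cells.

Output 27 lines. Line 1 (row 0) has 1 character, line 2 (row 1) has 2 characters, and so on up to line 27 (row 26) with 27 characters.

Answer: X
XX
X.X
XXXX
X...X
XX..XX
X.X.X.X
XXXXXXXX
X.......X
XX......XX
X.X.....X.X
XXXX....XXXX
X...X...X...X
XX..XX..XX..XX
X.X.X.X.X.X.X.X
XXXXXXXXXXXXXXXX
X...............X
XX..............XX
X.X.............X.X
XXXX............XXXX
X...X...........X...X
XX..XX..........XX..XX
X.X.X.X.........X.X.X.X
XXXXXXXX........XXXXXXXX
X.......X.......X.......X
XX......XX......XX......XX
X.X.....X.X.....X.X.....X.X

Derivation:
r0=0: X
r1=1: XX
r2=10: X.X
r3=11: XXXX
r4=100: X...X
r5=101: XX..XX
r6=110: X.X.X.X
r7=111: XXXXXXXX
r8=1000: X.......X
r9=1001: XX......XX
r10=1010: X.X.....X.X
r11=1011: XXXX....XXXX
r12=1100: X...X...X...X
r13=1101: XX..XX..XX..XX
r14=1110: X.X.X.X.X.X.X.X
r15=1111: XXXXXXXXXXXXXXXX
r16=10000: X...............X
r17=10001: XX..............XX
r18=10010: X.X.............X.X
r19=10011: XXXX............XXXX
r20=10100: X...X...........X...X
r21=10101: XX..XX..........XX..XX
r22=10110: X.X.X.X.........X.X.X.X
r23=10111: XXXXXXXX........XXXXXXXX
r24=11000: X.......X.......X.......X
r25=11001: XX......XX......XX......XX
r26=11010: X.X.....X.X.....X.X.....X.X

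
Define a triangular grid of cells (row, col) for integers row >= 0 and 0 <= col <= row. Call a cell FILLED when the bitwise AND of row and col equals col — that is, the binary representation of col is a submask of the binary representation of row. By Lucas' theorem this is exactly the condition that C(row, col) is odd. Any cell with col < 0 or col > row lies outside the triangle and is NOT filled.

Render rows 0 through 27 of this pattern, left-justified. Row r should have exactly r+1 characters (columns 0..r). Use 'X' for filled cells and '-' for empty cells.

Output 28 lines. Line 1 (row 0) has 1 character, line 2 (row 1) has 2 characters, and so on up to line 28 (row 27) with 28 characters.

r0=0: X
r1=1: XX
r2=10: X-X
r3=11: XXXX
r4=100: X---X
r5=101: XX--XX
r6=110: X-X-X-X
r7=111: XXXXXXXX
r8=1000: X-------X
r9=1001: XX------XX
r10=1010: X-X-----X-X
r11=1011: XXXX----XXXX
r12=1100: X---X---X---X
r13=1101: XX--XX--XX--XX
r14=1110: X-X-X-X-X-X-X-X
r15=1111: XXXXXXXXXXXXXXXX
r16=10000: X---------------X
r17=10001: XX--------------XX
r18=10010: X-X-------------X-X
r19=10011: XXXX------------XXXX
r20=10100: X---X-----------X---X
r21=10101: XX--XX----------XX--XX
r22=10110: X-X-X-X---------X-X-X-X
r23=10111: XXXXXXXX--------XXXXXXXX
r24=11000: X-------X-------X-------X
r25=11001: XX------XX------XX------XX
r26=11010: X-X-----X-X-----X-X-----X-X
r27=11011: XXXX----XXXX----XXXX----XXXX

Answer: X
XX
X-X
XXXX
X---X
XX--XX
X-X-X-X
XXXXXXXX
X-------X
XX------XX
X-X-----X-X
XXXX----XXXX
X---X---X---X
XX--XX--XX--XX
X-X-X-X-X-X-X-X
XXXXXXXXXXXXXXXX
X---------------X
XX--------------XX
X-X-------------X-X
XXXX------------XXXX
X---X-----------X---X
XX--XX----------XX--XX
X-X-X-X---------X-X-X-X
XXXXXXXX--------XXXXXXXX
X-------X-------X-------X
XX------XX------XX------XX
X-X-----X-X-----X-X-----X-X
XXXX----XXXX----XXXX----XXXX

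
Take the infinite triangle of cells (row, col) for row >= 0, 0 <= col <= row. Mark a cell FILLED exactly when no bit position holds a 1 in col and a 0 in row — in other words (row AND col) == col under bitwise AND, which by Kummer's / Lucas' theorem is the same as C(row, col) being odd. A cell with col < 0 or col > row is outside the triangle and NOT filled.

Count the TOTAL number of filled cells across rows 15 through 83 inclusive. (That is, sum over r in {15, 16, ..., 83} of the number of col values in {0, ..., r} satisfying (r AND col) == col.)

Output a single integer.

Answer: 862

Derivation:
r15=1111 pc4: +16 =16
r16=10000 pc1: +2 =18
r17=10001 pc2: +4 =22
r18=10010 pc2: +4 =26
r19=10011 pc3: +8 =34
r20=10100 pc2: +4 =38
r21=10101 pc3: +8 =46
r22=10110 pc3: +8 =54
r23=10111 pc4: +16 =70
r24=11000 pc2: +4 =74
r25=11001 pc3: +8 =82
r26=11010 pc3: +8 =90
r27=11011 pc4: +16 =106
r28=11100 pc3: +8 =114
r29=11101 pc4: +16 =130
r30=11110 pc4: +16 =146
r31=11111 pc5: +32 =178
r32=100000 pc1: +2 =180
r33=100001 pc2: +4 =184
r34=100010 pc2: +4 =188
r35=100011 pc3: +8 =196
r36=100100 pc2: +4 =200
r37=100101 pc3: +8 =208
r38=100110 pc3: +8 =216
r39=100111 pc4: +16 =232
r40=101000 pc2: +4 =236
r41=101001 pc3: +8 =244
r42=101010 pc3: +8 =252
r43=101011 pc4: +16 =268
r44=101100 pc3: +8 =276
r45=101101 pc4: +16 =292
r46=101110 pc4: +16 =308
r47=101111 pc5: +32 =340
r48=110000 pc2: +4 =344
r49=110001 pc3: +8 =352
r50=110010 pc3: +8 =360
r51=110011 pc4: +16 =376
r52=110100 pc3: +8 =384
r53=110101 pc4: +16 =400
r54=110110 pc4: +16 =416
r55=110111 pc5: +32 =448
r56=111000 pc3: +8 =456
r57=111001 pc4: +16 =472
r58=111010 pc4: +16 =488
r59=111011 pc5: +32 =520
r60=111100 pc4: +16 =536
r61=111101 pc5: +32 =568
r62=111110 pc5: +32 =600
r63=111111 pc6: +64 =664
r64=1000000 pc1: +2 =666
r65=1000001 pc2: +4 =670
r66=1000010 pc2: +4 =674
r67=1000011 pc3: +8 =682
r68=1000100 pc2: +4 =686
r69=1000101 pc3: +8 =694
r70=1000110 pc3: +8 =702
r71=1000111 pc4: +16 =718
r72=1001000 pc2: +4 =722
r73=1001001 pc3: +8 =730
r74=1001010 pc3: +8 =738
r75=1001011 pc4: +16 =754
r76=1001100 pc3: +8 =762
r77=1001101 pc4: +16 =778
r78=1001110 pc4: +16 =794
r79=1001111 pc5: +32 =826
r80=1010000 pc2: +4 =830
r81=1010001 pc3: +8 =838
r82=1010010 pc3: +8 =846
r83=1010011 pc4: +16 =862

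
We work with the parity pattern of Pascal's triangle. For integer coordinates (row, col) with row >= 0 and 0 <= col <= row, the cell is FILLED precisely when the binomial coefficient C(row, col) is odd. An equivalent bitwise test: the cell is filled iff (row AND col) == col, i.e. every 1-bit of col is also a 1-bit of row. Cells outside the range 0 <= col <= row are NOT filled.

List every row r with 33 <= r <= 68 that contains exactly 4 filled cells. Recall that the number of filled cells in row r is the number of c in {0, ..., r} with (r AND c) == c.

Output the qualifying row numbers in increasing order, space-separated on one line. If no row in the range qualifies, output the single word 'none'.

Answer: 33 34 36 40 48 65 66 68

Derivation:
Row r has 2^popcount(r) filled cells, so we need popcount(r) = log2(4) = 2.
Scan r = 33..68 and keep those with exactly 2 one-bits:
r=33=100001 popcount=2 -> KEEP
r=34=100010 popcount=2 -> KEEP
r=35=100011 popcount=3 -> skip
r=36=100100 popcount=2 -> KEEP
r=37=100101 popcount=3 -> skip
r=38=100110 popcount=3 -> skip
r=39=100111 popcount=4 -> skip
r=40=101000 popcount=2 -> KEEP
r=41=101001 popcount=3 -> skip
r=42=101010 popcount=3 -> skip
r=43=101011 popcount=4 -> skip
r=44=101100 popcount=3 -> skip
r=45=101101 popcount=4 -> skip
r=46=101110 popcount=4 -> skip
r=47=101111 popcount=5 -> skip
r=48=110000 popcount=2 -> KEEP
r=49=110001 popcount=3 -> skip
r=50=110010 popcount=3 -> skip
r=51=110011 popcount=4 -> skip
r=52=110100 popcount=3 -> skip
r=53=110101 popcount=4 -> skip
r=54=110110 popcount=4 -> skip
r=55=110111 popcount=5 -> skip
r=56=111000 popcount=3 -> skip
r=57=111001 popcount=4 -> skip
r=58=111010 popcount=4 -> skip
r=59=111011 popcount=5 -> skip
r=60=111100 popcount=4 -> skip
r=61=111101 popcount=5 -> skip
r=62=111110 popcount=5 -> skip
r=63=111111 popcount=6 -> skip
r=64=1000000 popcount=1 -> skip
r=65=1000001 popcount=2 -> KEEP
r=66=1000010 popcount=2 -> KEEP
r=67=1000011 popcount=3 -> skip
r=68=1000100 popcount=2 -> KEEP
Kept rows: 33 34 36 40 48 65 66 68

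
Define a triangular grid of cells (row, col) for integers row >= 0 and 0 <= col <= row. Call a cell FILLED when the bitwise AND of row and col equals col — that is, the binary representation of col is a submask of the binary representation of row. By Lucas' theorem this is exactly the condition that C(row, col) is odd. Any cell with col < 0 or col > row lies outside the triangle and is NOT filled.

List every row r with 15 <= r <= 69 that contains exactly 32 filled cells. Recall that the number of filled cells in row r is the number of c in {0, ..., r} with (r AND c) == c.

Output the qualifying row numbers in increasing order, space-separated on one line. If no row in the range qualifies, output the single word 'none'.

Answer: 31 47 55 59 61 62

Derivation:
Row r has 2^popcount(r) filled cells, so we need popcount(r) = log2(32) = 5.
Scan r = 15..69 and keep those with exactly 5 one-bits:
r=15=1111 popcount=4 -> skip
r=16=10000 popcount=1 -> skip
r=17=10001 popcount=2 -> skip
r=18=10010 popcount=2 -> skip
r=19=10011 popcount=3 -> skip
r=20=10100 popcount=2 -> skip
r=21=10101 popcount=3 -> skip
r=22=10110 popcount=3 -> skip
r=23=10111 popcount=4 -> skip
r=24=11000 popcount=2 -> skip
r=25=11001 popcount=3 -> skip
r=26=11010 popcount=3 -> skip
r=27=11011 popcount=4 -> skip
r=28=11100 popcount=3 -> skip
r=29=11101 popcount=4 -> skip
r=30=11110 popcount=4 -> skip
r=31=11111 popcount=5 -> KEEP
r=32=100000 popcount=1 -> skip
r=33=100001 popcount=2 -> skip
r=34=100010 popcount=2 -> skip
r=35=100011 popcount=3 -> skip
r=36=100100 popcount=2 -> skip
r=37=100101 popcount=3 -> skip
r=38=100110 popcount=3 -> skip
r=39=100111 popcount=4 -> skip
r=40=101000 popcount=2 -> skip
r=41=101001 popcount=3 -> skip
r=42=101010 popcount=3 -> skip
r=43=101011 popcount=4 -> skip
r=44=101100 popcount=3 -> skip
r=45=101101 popcount=4 -> skip
r=46=101110 popcount=4 -> skip
r=47=101111 popcount=5 -> KEEP
r=48=110000 popcount=2 -> skip
r=49=110001 popcount=3 -> skip
r=50=110010 popcount=3 -> skip
r=51=110011 popcount=4 -> skip
r=52=110100 popcount=3 -> skip
r=53=110101 popcount=4 -> skip
r=54=110110 popcount=4 -> skip
r=55=110111 popcount=5 -> KEEP
r=56=111000 popcount=3 -> skip
r=57=111001 popcount=4 -> skip
r=58=111010 popcount=4 -> skip
r=59=111011 popcount=5 -> KEEP
r=60=111100 popcount=4 -> skip
r=61=111101 popcount=5 -> KEEP
r=62=111110 popcount=5 -> KEEP
r=63=111111 popcount=6 -> skip
r=64=1000000 popcount=1 -> skip
r=65=1000001 popcount=2 -> skip
r=66=1000010 popcount=2 -> skip
r=67=1000011 popcount=3 -> skip
r=68=1000100 popcount=2 -> skip
r=69=1000101 popcount=3 -> skip
Kept rows: 31 47 55 59 61 62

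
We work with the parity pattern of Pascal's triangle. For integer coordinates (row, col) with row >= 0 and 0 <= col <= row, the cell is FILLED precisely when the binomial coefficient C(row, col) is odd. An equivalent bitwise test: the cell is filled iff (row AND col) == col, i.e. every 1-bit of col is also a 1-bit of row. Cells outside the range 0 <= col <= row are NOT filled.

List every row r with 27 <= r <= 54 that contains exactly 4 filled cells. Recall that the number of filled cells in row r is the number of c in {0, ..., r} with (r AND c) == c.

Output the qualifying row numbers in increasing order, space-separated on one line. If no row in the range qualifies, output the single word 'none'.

Answer: 33 34 36 40 48

Derivation:
Row r has 2^popcount(r) filled cells, so we need popcount(r) = log2(4) = 2.
Scan r = 27..54 and keep those with exactly 2 one-bits:
r=27=11011 popcount=4 -> skip
r=28=11100 popcount=3 -> skip
r=29=11101 popcount=4 -> skip
r=30=11110 popcount=4 -> skip
r=31=11111 popcount=5 -> skip
r=32=100000 popcount=1 -> skip
r=33=100001 popcount=2 -> KEEP
r=34=100010 popcount=2 -> KEEP
r=35=100011 popcount=3 -> skip
r=36=100100 popcount=2 -> KEEP
r=37=100101 popcount=3 -> skip
r=38=100110 popcount=3 -> skip
r=39=100111 popcount=4 -> skip
r=40=101000 popcount=2 -> KEEP
r=41=101001 popcount=3 -> skip
r=42=101010 popcount=3 -> skip
r=43=101011 popcount=4 -> skip
r=44=101100 popcount=3 -> skip
r=45=101101 popcount=4 -> skip
r=46=101110 popcount=4 -> skip
r=47=101111 popcount=5 -> skip
r=48=110000 popcount=2 -> KEEP
r=49=110001 popcount=3 -> skip
r=50=110010 popcount=3 -> skip
r=51=110011 popcount=4 -> skip
r=52=110100 popcount=3 -> skip
r=53=110101 popcount=4 -> skip
r=54=110110 popcount=4 -> skip
Kept rows: 33 34 36 40 48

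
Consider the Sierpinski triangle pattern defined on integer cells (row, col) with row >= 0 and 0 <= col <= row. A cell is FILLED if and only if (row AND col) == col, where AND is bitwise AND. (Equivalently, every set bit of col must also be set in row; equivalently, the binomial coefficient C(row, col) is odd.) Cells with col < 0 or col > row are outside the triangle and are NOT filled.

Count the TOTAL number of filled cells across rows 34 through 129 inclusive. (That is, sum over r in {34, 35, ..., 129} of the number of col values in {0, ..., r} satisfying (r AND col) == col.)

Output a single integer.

Answer: 1944

Derivation:
r34=100010 pc2: +4 =4
r35=100011 pc3: +8 =12
r36=100100 pc2: +4 =16
r37=100101 pc3: +8 =24
r38=100110 pc3: +8 =32
r39=100111 pc4: +16 =48
r40=101000 pc2: +4 =52
r41=101001 pc3: +8 =60
r42=101010 pc3: +8 =68
r43=101011 pc4: +16 =84
r44=101100 pc3: +8 =92
r45=101101 pc4: +16 =108
r46=101110 pc4: +16 =124
r47=101111 pc5: +32 =156
r48=110000 pc2: +4 =160
r49=110001 pc3: +8 =168
r50=110010 pc3: +8 =176
r51=110011 pc4: +16 =192
r52=110100 pc3: +8 =200
r53=110101 pc4: +16 =216
r54=110110 pc4: +16 =232
r55=110111 pc5: +32 =264
r56=111000 pc3: +8 =272
r57=111001 pc4: +16 =288
r58=111010 pc4: +16 =304
r59=111011 pc5: +32 =336
r60=111100 pc4: +16 =352
r61=111101 pc5: +32 =384
r62=111110 pc5: +32 =416
r63=111111 pc6: +64 =480
r64=1000000 pc1: +2 =482
r65=1000001 pc2: +4 =486
r66=1000010 pc2: +4 =490
r67=1000011 pc3: +8 =498
r68=1000100 pc2: +4 =502
r69=1000101 pc3: +8 =510
r70=1000110 pc3: +8 =518
r71=1000111 pc4: +16 =534
r72=1001000 pc2: +4 =538
r73=1001001 pc3: +8 =546
r74=1001010 pc3: +8 =554
r75=1001011 pc4: +16 =570
r76=1001100 pc3: +8 =578
r77=1001101 pc4: +16 =594
r78=1001110 pc4: +16 =610
r79=1001111 pc5: +32 =642
r80=1010000 pc2: +4 =646
r81=1010001 pc3: +8 =654
r82=1010010 pc3: +8 =662
r83=1010011 pc4: +16 =678
r84=1010100 pc3: +8 =686
r85=1010101 pc4: +16 =702
r86=1010110 pc4: +16 =718
r87=1010111 pc5: +32 =750
r88=1011000 pc3: +8 =758
r89=1011001 pc4: +16 =774
r90=1011010 pc4: +16 =790
r91=1011011 pc5: +32 =822
r92=1011100 pc4: +16 =838
r93=1011101 pc5: +32 =870
r94=1011110 pc5: +32 =902
r95=1011111 pc6: +64 =966
r96=1100000 pc2: +4 =970
r97=1100001 pc3: +8 =978
r98=1100010 pc3: +8 =986
r99=1100011 pc4: +16 =1002
r100=1100100 pc3: +8 =1010
r101=1100101 pc4: +16 =1026
r102=1100110 pc4: +16 =1042
r103=1100111 pc5: +32 =1074
r104=1101000 pc3: +8 =1082
r105=1101001 pc4: +16 =1098
r106=1101010 pc4: +16 =1114
r107=1101011 pc5: +32 =1146
r108=1101100 pc4: +16 =1162
r109=1101101 pc5: +32 =1194
r110=1101110 pc5: +32 =1226
r111=1101111 pc6: +64 =1290
r112=1110000 pc3: +8 =1298
r113=1110001 pc4: +16 =1314
r114=1110010 pc4: +16 =1330
r115=1110011 pc5: +32 =1362
r116=1110100 pc4: +16 =1378
r117=1110101 pc5: +32 =1410
r118=1110110 pc5: +32 =1442
r119=1110111 pc6: +64 =1506
r120=1111000 pc4: +16 =1522
r121=1111001 pc5: +32 =1554
r122=1111010 pc5: +32 =1586
r123=1111011 pc6: +64 =1650
r124=1111100 pc5: +32 =1682
r125=1111101 pc6: +64 =1746
r126=1111110 pc6: +64 =1810
r127=1111111 pc7: +128 =1938
r128=10000000 pc1: +2 =1940
r129=10000001 pc2: +4 =1944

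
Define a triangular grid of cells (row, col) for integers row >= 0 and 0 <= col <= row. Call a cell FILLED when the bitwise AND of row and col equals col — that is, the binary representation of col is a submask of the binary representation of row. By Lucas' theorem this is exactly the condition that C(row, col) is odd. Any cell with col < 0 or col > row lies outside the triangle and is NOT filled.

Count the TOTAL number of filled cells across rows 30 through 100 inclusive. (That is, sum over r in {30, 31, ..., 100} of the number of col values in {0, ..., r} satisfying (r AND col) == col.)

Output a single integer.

Answer: 1064

Derivation:
r30=11110 pc4: +16 =16
r31=11111 pc5: +32 =48
r32=100000 pc1: +2 =50
r33=100001 pc2: +4 =54
r34=100010 pc2: +4 =58
r35=100011 pc3: +8 =66
r36=100100 pc2: +4 =70
r37=100101 pc3: +8 =78
r38=100110 pc3: +8 =86
r39=100111 pc4: +16 =102
r40=101000 pc2: +4 =106
r41=101001 pc3: +8 =114
r42=101010 pc3: +8 =122
r43=101011 pc4: +16 =138
r44=101100 pc3: +8 =146
r45=101101 pc4: +16 =162
r46=101110 pc4: +16 =178
r47=101111 pc5: +32 =210
r48=110000 pc2: +4 =214
r49=110001 pc3: +8 =222
r50=110010 pc3: +8 =230
r51=110011 pc4: +16 =246
r52=110100 pc3: +8 =254
r53=110101 pc4: +16 =270
r54=110110 pc4: +16 =286
r55=110111 pc5: +32 =318
r56=111000 pc3: +8 =326
r57=111001 pc4: +16 =342
r58=111010 pc4: +16 =358
r59=111011 pc5: +32 =390
r60=111100 pc4: +16 =406
r61=111101 pc5: +32 =438
r62=111110 pc5: +32 =470
r63=111111 pc6: +64 =534
r64=1000000 pc1: +2 =536
r65=1000001 pc2: +4 =540
r66=1000010 pc2: +4 =544
r67=1000011 pc3: +8 =552
r68=1000100 pc2: +4 =556
r69=1000101 pc3: +8 =564
r70=1000110 pc3: +8 =572
r71=1000111 pc4: +16 =588
r72=1001000 pc2: +4 =592
r73=1001001 pc3: +8 =600
r74=1001010 pc3: +8 =608
r75=1001011 pc4: +16 =624
r76=1001100 pc3: +8 =632
r77=1001101 pc4: +16 =648
r78=1001110 pc4: +16 =664
r79=1001111 pc5: +32 =696
r80=1010000 pc2: +4 =700
r81=1010001 pc3: +8 =708
r82=1010010 pc3: +8 =716
r83=1010011 pc4: +16 =732
r84=1010100 pc3: +8 =740
r85=1010101 pc4: +16 =756
r86=1010110 pc4: +16 =772
r87=1010111 pc5: +32 =804
r88=1011000 pc3: +8 =812
r89=1011001 pc4: +16 =828
r90=1011010 pc4: +16 =844
r91=1011011 pc5: +32 =876
r92=1011100 pc4: +16 =892
r93=1011101 pc5: +32 =924
r94=1011110 pc5: +32 =956
r95=1011111 pc6: +64 =1020
r96=1100000 pc2: +4 =1024
r97=1100001 pc3: +8 =1032
r98=1100010 pc3: +8 =1040
r99=1100011 pc4: +16 =1056
r100=1100100 pc3: +8 =1064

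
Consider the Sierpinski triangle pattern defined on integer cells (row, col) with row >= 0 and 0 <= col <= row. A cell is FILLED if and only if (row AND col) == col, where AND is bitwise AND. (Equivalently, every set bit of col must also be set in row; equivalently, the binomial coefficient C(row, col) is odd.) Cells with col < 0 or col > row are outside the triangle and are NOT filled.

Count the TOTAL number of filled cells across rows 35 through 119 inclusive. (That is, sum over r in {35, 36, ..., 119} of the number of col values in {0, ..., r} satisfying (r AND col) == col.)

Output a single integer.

Answer: 1502

Derivation:
r35=100011 pc3: +8 =8
r36=100100 pc2: +4 =12
r37=100101 pc3: +8 =20
r38=100110 pc3: +8 =28
r39=100111 pc4: +16 =44
r40=101000 pc2: +4 =48
r41=101001 pc3: +8 =56
r42=101010 pc3: +8 =64
r43=101011 pc4: +16 =80
r44=101100 pc3: +8 =88
r45=101101 pc4: +16 =104
r46=101110 pc4: +16 =120
r47=101111 pc5: +32 =152
r48=110000 pc2: +4 =156
r49=110001 pc3: +8 =164
r50=110010 pc3: +8 =172
r51=110011 pc4: +16 =188
r52=110100 pc3: +8 =196
r53=110101 pc4: +16 =212
r54=110110 pc4: +16 =228
r55=110111 pc5: +32 =260
r56=111000 pc3: +8 =268
r57=111001 pc4: +16 =284
r58=111010 pc4: +16 =300
r59=111011 pc5: +32 =332
r60=111100 pc4: +16 =348
r61=111101 pc5: +32 =380
r62=111110 pc5: +32 =412
r63=111111 pc6: +64 =476
r64=1000000 pc1: +2 =478
r65=1000001 pc2: +4 =482
r66=1000010 pc2: +4 =486
r67=1000011 pc3: +8 =494
r68=1000100 pc2: +4 =498
r69=1000101 pc3: +8 =506
r70=1000110 pc3: +8 =514
r71=1000111 pc4: +16 =530
r72=1001000 pc2: +4 =534
r73=1001001 pc3: +8 =542
r74=1001010 pc3: +8 =550
r75=1001011 pc4: +16 =566
r76=1001100 pc3: +8 =574
r77=1001101 pc4: +16 =590
r78=1001110 pc4: +16 =606
r79=1001111 pc5: +32 =638
r80=1010000 pc2: +4 =642
r81=1010001 pc3: +8 =650
r82=1010010 pc3: +8 =658
r83=1010011 pc4: +16 =674
r84=1010100 pc3: +8 =682
r85=1010101 pc4: +16 =698
r86=1010110 pc4: +16 =714
r87=1010111 pc5: +32 =746
r88=1011000 pc3: +8 =754
r89=1011001 pc4: +16 =770
r90=1011010 pc4: +16 =786
r91=1011011 pc5: +32 =818
r92=1011100 pc4: +16 =834
r93=1011101 pc5: +32 =866
r94=1011110 pc5: +32 =898
r95=1011111 pc6: +64 =962
r96=1100000 pc2: +4 =966
r97=1100001 pc3: +8 =974
r98=1100010 pc3: +8 =982
r99=1100011 pc4: +16 =998
r100=1100100 pc3: +8 =1006
r101=1100101 pc4: +16 =1022
r102=1100110 pc4: +16 =1038
r103=1100111 pc5: +32 =1070
r104=1101000 pc3: +8 =1078
r105=1101001 pc4: +16 =1094
r106=1101010 pc4: +16 =1110
r107=1101011 pc5: +32 =1142
r108=1101100 pc4: +16 =1158
r109=1101101 pc5: +32 =1190
r110=1101110 pc5: +32 =1222
r111=1101111 pc6: +64 =1286
r112=1110000 pc3: +8 =1294
r113=1110001 pc4: +16 =1310
r114=1110010 pc4: +16 =1326
r115=1110011 pc5: +32 =1358
r116=1110100 pc4: +16 =1374
r117=1110101 pc5: +32 =1406
r118=1110110 pc5: +32 =1438
r119=1110111 pc6: +64 =1502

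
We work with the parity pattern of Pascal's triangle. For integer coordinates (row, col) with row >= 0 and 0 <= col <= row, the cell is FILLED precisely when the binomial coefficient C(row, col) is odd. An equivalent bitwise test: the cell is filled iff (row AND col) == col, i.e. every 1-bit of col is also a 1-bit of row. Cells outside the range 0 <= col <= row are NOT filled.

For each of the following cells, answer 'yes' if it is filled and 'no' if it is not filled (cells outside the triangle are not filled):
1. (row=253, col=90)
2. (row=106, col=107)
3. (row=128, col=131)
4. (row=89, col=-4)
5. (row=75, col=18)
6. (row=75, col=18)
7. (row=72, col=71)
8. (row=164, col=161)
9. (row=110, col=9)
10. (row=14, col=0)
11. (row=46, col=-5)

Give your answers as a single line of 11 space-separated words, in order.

(253,90): row=0b11111101, col=0b1011010, row AND col = 0b1011000 = 88; 88 != 90 -> empty
(106,107): col outside [0, 106] -> not filled
(128,131): col outside [0, 128] -> not filled
(89,-4): col outside [0, 89] -> not filled
(75,18): row=0b1001011, col=0b10010, row AND col = 0b10 = 2; 2 != 18 -> empty
(75,18): row=0b1001011, col=0b10010, row AND col = 0b10 = 2; 2 != 18 -> empty
(72,71): row=0b1001000, col=0b1000111, row AND col = 0b1000000 = 64; 64 != 71 -> empty
(164,161): row=0b10100100, col=0b10100001, row AND col = 0b10100000 = 160; 160 != 161 -> empty
(110,9): row=0b1101110, col=0b1001, row AND col = 0b1000 = 8; 8 != 9 -> empty
(14,0): row=0b1110, col=0b0, row AND col = 0b0 = 0; 0 == 0 -> filled
(46,-5): col outside [0, 46] -> not filled

Answer: no no no no no no no no no yes no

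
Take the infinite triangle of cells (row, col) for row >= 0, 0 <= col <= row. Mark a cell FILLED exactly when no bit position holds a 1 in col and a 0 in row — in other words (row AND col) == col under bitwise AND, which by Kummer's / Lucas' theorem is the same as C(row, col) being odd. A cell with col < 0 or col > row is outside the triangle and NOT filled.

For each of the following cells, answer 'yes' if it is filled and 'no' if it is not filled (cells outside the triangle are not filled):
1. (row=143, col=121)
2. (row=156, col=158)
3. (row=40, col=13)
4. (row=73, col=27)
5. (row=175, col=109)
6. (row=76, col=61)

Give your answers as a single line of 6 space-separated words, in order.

Answer: no no no no no no

Derivation:
(143,121): row=0b10001111, col=0b1111001, row AND col = 0b1001 = 9; 9 != 121 -> empty
(156,158): col outside [0, 156] -> not filled
(40,13): row=0b101000, col=0b1101, row AND col = 0b1000 = 8; 8 != 13 -> empty
(73,27): row=0b1001001, col=0b11011, row AND col = 0b1001 = 9; 9 != 27 -> empty
(175,109): row=0b10101111, col=0b1101101, row AND col = 0b101101 = 45; 45 != 109 -> empty
(76,61): row=0b1001100, col=0b111101, row AND col = 0b1100 = 12; 12 != 61 -> empty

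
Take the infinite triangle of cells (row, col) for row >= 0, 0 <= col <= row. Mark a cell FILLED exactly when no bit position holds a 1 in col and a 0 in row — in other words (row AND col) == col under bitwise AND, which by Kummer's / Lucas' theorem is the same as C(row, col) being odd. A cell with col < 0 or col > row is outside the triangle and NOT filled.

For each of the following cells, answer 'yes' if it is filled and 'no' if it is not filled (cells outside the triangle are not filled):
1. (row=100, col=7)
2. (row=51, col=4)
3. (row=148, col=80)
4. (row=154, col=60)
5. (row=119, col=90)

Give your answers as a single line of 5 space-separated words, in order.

Answer: no no no no no

Derivation:
(100,7): row=0b1100100, col=0b111, row AND col = 0b100 = 4; 4 != 7 -> empty
(51,4): row=0b110011, col=0b100, row AND col = 0b0 = 0; 0 != 4 -> empty
(148,80): row=0b10010100, col=0b1010000, row AND col = 0b10000 = 16; 16 != 80 -> empty
(154,60): row=0b10011010, col=0b111100, row AND col = 0b11000 = 24; 24 != 60 -> empty
(119,90): row=0b1110111, col=0b1011010, row AND col = 0b1010010 = 82; 82 != 90 -> empty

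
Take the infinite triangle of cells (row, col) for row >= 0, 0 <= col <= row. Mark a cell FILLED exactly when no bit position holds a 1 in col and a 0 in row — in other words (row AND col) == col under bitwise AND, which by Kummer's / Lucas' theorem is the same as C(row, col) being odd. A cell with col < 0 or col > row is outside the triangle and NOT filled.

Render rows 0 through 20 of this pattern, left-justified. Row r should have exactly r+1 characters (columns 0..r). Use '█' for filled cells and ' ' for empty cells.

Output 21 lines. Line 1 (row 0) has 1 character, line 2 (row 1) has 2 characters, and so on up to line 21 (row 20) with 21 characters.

Answer: █
██
█ █
████
█   █
██  ██
█ █ █ █
████████
█       █
██      ██
█ █     █ █
████    ████
█   █   █   █
██  ██  ██  ██
█ █ █ █ █ █ █ █
████████████████
█               █
██              ██
█ █             █ █
████            ████
█   █           █   █

Derivation:
r0=0: █
r1=1: ██
r2=10: █ █
r3=11: ████
r4=100: █   █
r5=101: ██  ██
r6=110: █ █ █ █
r7=111: ████████
r8=1000: █       █
r9=1001: ██      ██
r10=1010: █ █     █ █
r11=1011: ████    ████
r12=1100: █   █   █   █
r13=1101: ██  ██  ██  ██
r14=1110: █ █ █ █ █ █ █ █
r15=1111: ████████████████
r16=10000: █               █
r17=10001: ██              ██
r18=10010: █ █             █ █
r19=10011: ████            ████
r20=10100: █   █           █   █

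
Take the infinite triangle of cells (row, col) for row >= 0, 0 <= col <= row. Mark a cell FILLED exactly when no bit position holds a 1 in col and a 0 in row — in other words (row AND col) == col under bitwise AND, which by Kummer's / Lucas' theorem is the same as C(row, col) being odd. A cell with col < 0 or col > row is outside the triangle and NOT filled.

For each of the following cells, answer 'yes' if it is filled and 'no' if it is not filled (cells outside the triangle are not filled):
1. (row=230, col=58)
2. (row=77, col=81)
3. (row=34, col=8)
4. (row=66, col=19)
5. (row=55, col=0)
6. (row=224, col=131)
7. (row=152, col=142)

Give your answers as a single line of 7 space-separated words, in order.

(230,58): row=0b11100110, col=0b111010, row AND col = 0b100010 = 34; 34 != 58 -> empty
(77,81): col outside [0, 77] -> not filled
(34,8): row=0b100010, col=0b1000, row AND col = 0b0 = 0; 0 != 8 -> empty
(66,19): row=0b1000010, col=0b10011, row AND col = 0b10 = 2; 2 != 19 -> empty
(55,0): row=0b110111, col=0b0, row AND col = 0b0 = 0; 0 == 0 -> filled
(224,131): row=0b11100000, col=0b10000011, row AND col = 0b10000000 = 128; 128 != 131 -> empty
(152,142): row=0b10011000, col=0b10001110, row AND col = 0b10001000 = 136; 136 != 142 -> empty

Answer: no no no no yes no no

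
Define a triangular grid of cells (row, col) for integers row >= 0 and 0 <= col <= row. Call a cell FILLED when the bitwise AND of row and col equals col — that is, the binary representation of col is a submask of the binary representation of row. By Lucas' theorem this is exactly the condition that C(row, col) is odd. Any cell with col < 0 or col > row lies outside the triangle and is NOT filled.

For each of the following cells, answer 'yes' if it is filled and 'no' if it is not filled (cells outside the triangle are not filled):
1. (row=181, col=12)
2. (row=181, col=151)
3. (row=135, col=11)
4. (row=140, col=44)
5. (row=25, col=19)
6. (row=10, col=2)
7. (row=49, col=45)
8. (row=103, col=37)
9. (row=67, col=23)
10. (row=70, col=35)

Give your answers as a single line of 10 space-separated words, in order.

Answer: no no no no no yes no yes no no

Derivation:
(181,12): row=0b10110101, col=0b1100, row AND col = 0b100 = 4; 4 != 12 -> empty
(181,151): row=0b10110101, col=0b10010111, row AND col = 0b10010101 = 149; 149 != 151 -> empty
(135,11): row=0b10000111, col=0b1011, row AND col = 0b11 = 3; 3 != 11 -> empty
(140,44): row=0b10001100, col=0b101100, row AND col = 0b1100 = 12; 12 != 44 -> empty
(25,19): row=0b11001, col=0b10011, row AND col = 0b10001 = 17; 17 != 19 -> empty
(10,2): row=0b1010, col=0b10, row AND col = 0b10 = 2; 2 == 2 -> filled
(49,45): row=0b110001, col=0b101101, row AND col = 0b100001 = 33; 33 != 45 -> empty
(103,37): row=0b1100111, col=0b100101, row AND col = 0b100101 = 37; 37 == 37 -> filled
(67,23): row=0b1000011, col=0b10111, row AND col = 0b11 = 3; 3 != 23 -> empty
(70,35): row=0b1000110, col=0b100011, row AND col = 0b10 = 2; 2 != 35 -> empty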